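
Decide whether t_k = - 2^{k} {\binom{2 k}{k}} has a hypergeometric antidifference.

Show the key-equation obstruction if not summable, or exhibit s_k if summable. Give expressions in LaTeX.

The ratio is 4*(2*k + 1)/(k + 1).
Factor: A=8*k + 4; B=k + 1; C=1.
f must satisfy (8*k + 4)·f(k+1) − (k)·f(k) = 1.
Bound: deg f ≤ -1.
Negative degree bound (-1): no f exists, t_k not Gosper-summable.

No; the degree bound rules out any f.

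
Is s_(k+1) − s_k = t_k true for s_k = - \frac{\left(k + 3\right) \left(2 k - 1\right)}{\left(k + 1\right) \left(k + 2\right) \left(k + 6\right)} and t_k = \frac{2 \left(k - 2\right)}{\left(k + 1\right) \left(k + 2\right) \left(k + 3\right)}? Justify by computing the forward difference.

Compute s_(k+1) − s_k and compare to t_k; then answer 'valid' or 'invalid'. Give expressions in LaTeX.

s_(k+1) = -(k + 4)*(2*k + 1)/((k + 2)*(k + 3)*(k + 7))
s_(k+1) − s_k = (2*k**3 + 10*k**2 - 7*k - 87)/(k**5 + 19*k**4 + 131*k**3 + 401*k**2 + 540*k + 252)
(s_(k+1) − s_k) − t_k = 3*(-4*k**2 - 13*k + 27)/(k**5 + 19*k**4 + 131*k**3 + 401*k**2 + 540*k + 252)

Invalid: residual \frac{3 \left(- 4 k^{2} - 13 k + 27\right)}{k^{5} + 19 k^{4} + 131 k^{3} + 401 k^{2} + 540 k + 252} ≠ 0.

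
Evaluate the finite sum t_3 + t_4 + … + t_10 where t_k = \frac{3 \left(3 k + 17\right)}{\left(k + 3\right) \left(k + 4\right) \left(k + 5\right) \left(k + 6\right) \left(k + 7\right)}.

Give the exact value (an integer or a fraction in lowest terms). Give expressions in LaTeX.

r(k) = (k + 3)*(3*k + 20)/((k + 8)*(3*k + 17)) after simplifying.
Take A(k)=k + 3, B(k)=k + 8, C(k)=k + 17/3.
Solve (k + 3)·f(k+1) − (k + 7)·f(k) = k + 17/3.
From deg A=1, deg B=1, deg C=1: d=4.
Match coefficients ⇒ f(k) = k*(k + 5)*(k**2 + 13*k + 54)/216.
So s_k = (B(k−1)f/C)·t_k = (k*(k + 5)*(k + 7)*(k**2 + 13*k + 54)/(72*(3*k + 17)))·t_k = k*(k**2 + 13*k + 54)/(24*(k**3 + 13*k**2 + 54*k + 72)).
s_(k+1) − s_k = 3*(3*k + 17)/(k**5 + 25*k**4 + 245*k**3 + 1175*k**2 + 2754*k + 2520) = t_k.
Σ_(k=3)^(10) t_k = s_(11) − s_(3) = 583/14280 − (17/504) = 38/5355.

Σ = 38/5355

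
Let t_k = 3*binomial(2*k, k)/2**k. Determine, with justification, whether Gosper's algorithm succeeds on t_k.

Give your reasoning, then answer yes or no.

No — t_k has no hypergeometric antidifference.

t_(k+1)/t_k = (2*k + 1)/(k + 1).
Gosper form: A/B · C(k+1)/C(k) with A=2*k + 1, B=k + 1, C=1.
Set up (2*k + 1)·f(k+1) − (k)·f(k) − (1) = 0.
Bound: deg f ≤ -1.
Bound -1 < 0, so the key equation has no polynomial solution.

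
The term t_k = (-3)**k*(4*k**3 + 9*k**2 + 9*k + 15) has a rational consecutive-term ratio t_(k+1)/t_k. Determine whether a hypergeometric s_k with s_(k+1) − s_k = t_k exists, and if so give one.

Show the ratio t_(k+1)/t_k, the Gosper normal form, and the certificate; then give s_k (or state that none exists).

s_k = (-3)**k*(-k**3 - 3)

Compute t_(k+1)/t_k: get 3*(-4*k**3 - 21*k**2 - 39*k - 37)/(4*k**3 + 9*k**2 + 9*k + 15).
Factor: A=-3; B=1; C=k**3 + 9*k**2/4 + 9*k/4 + 15/4.
Key eq: (-3)·f(k+1) = (1)·f(k) + (k**3 + 9*k**2/4 + 9*k/4 + 15/4).
Degrees (0,0,3) ⇒ d ≤ 3.
Solve for f: f(k) = -(k**3 + 3)/4 (degree 3 ≤ 3).
So s_k = (B(k−1)f/C)·t_k = (-(k**3 + 3)/(4*k**3 + 9*k**2 + 9*k + 15))·t_k = (-3)**k*(-k**3 - 3).
Check: Δs_k = (-3)**k*(k**3 + 3*(k + 1)**3 + 12). ✓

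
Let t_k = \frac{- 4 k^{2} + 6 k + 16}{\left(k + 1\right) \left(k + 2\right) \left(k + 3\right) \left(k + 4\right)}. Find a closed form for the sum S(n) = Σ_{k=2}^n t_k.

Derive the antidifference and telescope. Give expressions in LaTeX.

The ratio is (k + 1)*(3*k - 2*(k + 1)**2 + 11)/((k + 5)*(-2*k**2 + 3*k + 8)).
Normal form (A,B,C) = (k + 1, k + 5, k**2 - 3*k/2 - 4).
Need (k + 1)·f(k+1) − (k + 4)·f(k) = k**2 - 3*k/2 - 4.
Degrees (1,1,2) ⇒ d ≤ 3.
Coefficient equations give f(k) = -k*(k**2 + 14*k + 17)/8.
R(k) = B(k−1)·f(k)/C(k) = -k*(k + 4)*(k**2 + 14*k + 17)/(4*(2*k**2 - 3*k - 8)); s_k = R·t_k = k*(k**2 + 14*k + 17)/(2*(k + 1)*(k + 2)*(k + 3)).
s_(k+1) − s_k = 2*(-2*k**2 + 3*k + 8)/(k**4 + 10*k**3 + 35*k**2 + 50*k + 24) = t_k.
s_(n+1) = (n**3 + 17*n**2 + 48*n + 32)/(2*(n**3 + 9*n**2 + 26*n + 24)) and s_(2) = 49/60, so S(n) = (-19*n**3 + 69*n**2 + 166*n - 216)/(60*(n**3 + 9*n**2 + 26*n + 24)).

S(n) = \frac{- 19 n^{3} + 69 n^{2} + 166 n - 216}{60 \left(n^{3} + 9 n^{2} + 26 n + 24\right)}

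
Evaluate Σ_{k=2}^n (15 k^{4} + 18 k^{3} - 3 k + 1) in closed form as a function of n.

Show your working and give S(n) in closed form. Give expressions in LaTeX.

S(n) = 3 n^{5} + 12 n^{4} + 14 n^{3} + 3 n^{2} - n - 31

t_(k+1)/t_k = (-3*k + 15*(k + 1)**4 + 18*(k + 1)**3 - 2)/(15*k**4 + 18*k**3 - 3*k + 1).
A = 1, B = 1, C = k**4 + 6*k**3/5 - k/5 + 1/15.
Key eq: (1)·f(k+1) = (1)·f(k) + (k**4 + 6*k**3/5 - k/5 + 1/15).
From deg A=0, deg B=0, deg C=4: d=5.
A polynomial solution: f(k) = k*(3*k**4 - 3*k**3 - 4*k**2 + 3*k + 2)/15.
Then R = B(k−1)f/C = k*(3*k**4 - 3*k**3 - 4*k**2 + 3*k + 2)/(15*k**4 + 18*k**3 - 3*k + 1), so s_k = R(k)·t_k = k*(3*k**4 - 3*k**3 - 4*k**2 + 3*k + 2).
Verify: 15*k**4 + 18*k**3 - 3*k + 1 matches t_k.
s_(n+1) = 3*n**5 + 12*n**4 + 14*n**3 + 3*n**2 - n + 1 and s_(2) = 32, so S(n) = 3*n**5 + 12*n**4 + 14*n**3 + 3*n**2 - n - 31.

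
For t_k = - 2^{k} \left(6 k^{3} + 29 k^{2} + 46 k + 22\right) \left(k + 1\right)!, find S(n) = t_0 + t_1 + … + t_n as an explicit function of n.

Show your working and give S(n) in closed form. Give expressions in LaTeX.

Ratio r(k) = 2*(6*k**4 + 59*k**3 + 216*k**2 + 347*k + 206)/(6*k**3 + 29*k**2 + 46*k + 22).
Take A(k)=2*k + 4, B(k)=1, C(k)=k**3 + 29*k**2/6 + 23*k/3 + 11/3.
Solve (2*k + 4)·f(k+1) − (1)·f(k) = k**3 + 29*k**2/6 + 23*k/3 + 11/3.
Bound: deg f ≤ 2.
Solving with deg f ≤ 2: f(k) = (3*k**2 + 4*k - 2)/6.
Get s_k = R·t_k = -2**k*(3*k**2 + 4*k - 2)*factorial(k + 1) with R(k) = B(k−1)f(k)/C(k) = (3*k**2 + 4*k - 2)/(6*k**3 + 29*k**2 + 46*k + 22).
Check: Δs_k = -2**k*(6*k**3 + 29*k**2 + 46*k + 22)*factorial(k + 1). ✓
Telescope: S(n) = s_(n+1) − s_(0) = -2**(n + 1)*(3*n**2 + 10*n + 5)*factorial(n + 2) − (2) = -6*2**n*n**4*factorial(n) - 38*2**n*n**3*factorial(n) - 82*2**n*n**2*factorial(n) - 70*2**n*n*factorial(n) - 20*2**n*factorial(n) - 2.

S(n) = - 6 \cdot 2^{n} n^{4} n! - 38 \cdot 2^{n} n^{3} n! - 82 \cdot 2^{n} n^{2} n! - 70 \cdot 2^{n} n n! - 20 \cdot 2^{n} n! - 2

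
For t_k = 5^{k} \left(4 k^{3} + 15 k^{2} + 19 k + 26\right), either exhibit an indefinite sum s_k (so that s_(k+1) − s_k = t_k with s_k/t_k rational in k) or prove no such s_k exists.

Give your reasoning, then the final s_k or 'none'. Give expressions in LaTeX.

Ratio r(k) = 5*(4*k**3 + 27*k**2 + 61*k + 64)/(4*k**3 + 15*k**2 + 19*k + 26).
Gosper form: A/B · C(k+1)/C(k) with A=5, B=1, C=k**3 + 15*k**2/4 + 19*k/4 + 13/2.
Set up (5)·f(k+1) − (1)·f(k) − (k**3 + 15*k**2/4 + 19*k/4 + 13/2) = 0.
deg f ≤ 3 (via 0,0,3).
A polynomial solution: f(k) = (k**3 + k + 4)/4.
So s_k = (B(k−1)f/C)·t_k = ((k**3 + k + 4)/(4*k**3 + 15*k**2 + 19*k + 26))·t_k = 5**k*(k**3 + k + 4).
Δs = 5**k*(-k**3 + 4*k + 5*(k + 1)**3 + 21), as required.

s_k = 5^{k} \left(k^{3} + k + 4\right)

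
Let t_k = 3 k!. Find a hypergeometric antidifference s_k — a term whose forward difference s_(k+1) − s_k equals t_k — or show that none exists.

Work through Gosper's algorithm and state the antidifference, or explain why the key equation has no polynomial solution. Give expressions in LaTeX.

none — t_k is not Gosper-summable

The ratio is k + 1.
Factor: A=k + 1; B=1; C=1.
f must satisfy (k + 1)·f(k+1) − (1)·f(k) = 1.
Degrees (1,0,0) ⇒ d ≤ -1.
Bound -1 < 0, so the key equation has no polynomial solution.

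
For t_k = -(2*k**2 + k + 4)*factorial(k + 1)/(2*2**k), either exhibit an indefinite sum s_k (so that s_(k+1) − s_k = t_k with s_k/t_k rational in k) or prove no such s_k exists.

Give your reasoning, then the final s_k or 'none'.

Ratio r(k) = (k + 2)*(k + 2*(k + 1)**2 + 5)/(2*(2*k**2 + k + 4)).
Gosper form: A/B · C(k+1)/C(k) with A=k/2 + 1, B=1, C=k**2 + k/2 + 2.
f must satisfy (k/2 + 1)·f(k+1) − (1)·f(k) = k**2 + k/2 + 2.
From deg A=1, deg B=0, deg C=2: d=1.
Solve for f: f(k) = 2*k - 1 (degree 1 ≤ 1).
R(k) = B(k−1)·f(k)/C(k) = 2*(2*k - 1)/(2*k**2 + k + 4); s_k = R·t_k = -(2*k - 1)*factorial(k + 1)/2**k.
Check: Δs_k = -(2*k**2 + k + 4)*factorial(k + 1)/(2*2**k). ✓

s_k = -(2*k - 1)*factorial(k + 1)/2**k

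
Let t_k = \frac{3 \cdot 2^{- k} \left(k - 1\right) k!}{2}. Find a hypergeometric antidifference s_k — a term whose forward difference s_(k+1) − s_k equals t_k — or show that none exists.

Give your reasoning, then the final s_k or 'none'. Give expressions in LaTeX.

s_k = 3 \cdot 2^{- k} k!

Step 1: r(k) = k*(k + 1)/(2*(k - 1)).
So A=k/2 + 1/2 and B=1, with C=k - 1.
Set up (k/2 + 1/2)·f(k+1) − (1)·f(k) − (k - 1) = 0.
Degrees (1,0,1) ⇒ d ≤ 0.
A polynomial solution: f(k) = 2.
R(k) = B(k−1)·f(k)/C(k) = 2/(k - 1); s_k = R·t_k = 3*factorial(k)/2**k.
Δs = 3*(k - 1)*factorial(k)/(2*2**k), as required.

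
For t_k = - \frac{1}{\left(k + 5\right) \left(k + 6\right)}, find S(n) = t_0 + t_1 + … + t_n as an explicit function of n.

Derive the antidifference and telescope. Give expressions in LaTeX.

S(n) = \frac{- n - 1}{5 \left(n + 6\right)}

The ratio is (k + 5)/(k + 7).
Gosper form: A/B · C(k+1)/C(k) with A=k + 5, B=k + 7, C=1.
f must satisfy (k + 5)·f(k+1) − (k + 6)·f(k) = 1.
d = 1 from the (1,1,0) case.
Solve for f: f(k) = k/5 (degree 1 ≤ 1).
So s_k = (B(k−1)f/C)·t_k = (k*(k + 6)/5)·t_k = -k/(5*k + 25).
Verify: -1/(k**2 + 11*k + 30) matches t_k.
s_(n+1) = (-n - 1)/(5*(n + 6)) and s_(0) = 0, so S(n) = (-n - 1)/(5*(n + 6)).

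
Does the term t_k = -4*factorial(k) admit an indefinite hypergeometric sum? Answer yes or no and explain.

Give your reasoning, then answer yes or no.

No — key equation has no polynomial f.

Ratio r(k) = k + 1.
Factor: A=k + 1; B=1; C=1.
Solve (k + 1)·f(k+1) − (1)·f(k) = 1.
Degrees (1,0,0) ⇒ d ≤ -1.
Bound -1 < 0, so the key equation has no polynomial solution.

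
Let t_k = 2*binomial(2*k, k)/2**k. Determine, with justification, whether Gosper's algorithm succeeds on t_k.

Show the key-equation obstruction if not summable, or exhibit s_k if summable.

Compute t_(k+1)/t_k: get (2*k + 1)/(k + 1).
Take A(k)=2*k + 1, B(k)=k + 1, C(k)=1.
Solve (2*k + 1)·f(k+1) − (k)·f(k) = 1.
d = -1 from the (1,1,0) case.
Negative degree bound (-1): no f exists, t_k not Gosper-summable.

No — t_k has no hypergeometric antidifference.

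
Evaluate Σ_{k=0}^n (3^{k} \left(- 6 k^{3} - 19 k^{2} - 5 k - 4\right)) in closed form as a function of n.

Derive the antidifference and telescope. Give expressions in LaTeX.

The ratio is 3*(6*k**3 + 37*k**2 + 61*k + 34)/(6*k**3 + 19*k**2 + 5*k + 4).
Normal form (A,B,C) = (3, 1, k**3 + 19*k**2/6 + 5*k/6 + 2/3).
f must satisfy (3)·f(k+1) − (1)·f(k) = k**3 + 19*k**2/6 + 5*k/6 + 2/3.
Degrees (0,0,3) ⇒ d ≤ 3.
Coefficient equations give f(k) = (3*k**3 - 4*k**2 + k + 2)/6.
Then R = B(k−1)f/C = (3*k**3 - 4*k**2 + k + 2)/(6*k**3 + 19*k**2 + 5*k + 4), so s_k = R(k)·t_k = 3**k*(-3*k**3 + 4*k**2 - k - 2).
Verify: 3**k*(-6*k**3 - 19*k**2 - 5*k - 4) matches t_k.
Telescope: S(n) = s_(n+1) − s_(0) = 3**(n + 1)*(-3*n**3 - 5*n**2 - 2*n - 2) − (-2) = -9*3**n*n**3 - 15*3**n*n**2 - 6*3**n*n - 6*3**n + 2.

S(n) = - 9 \cdot 3^{n} n^{3} - 15 \cdot 3^{n} n^{2} - 6 \cdot 3^{n} n - 6 \cdot 3^{n} + 2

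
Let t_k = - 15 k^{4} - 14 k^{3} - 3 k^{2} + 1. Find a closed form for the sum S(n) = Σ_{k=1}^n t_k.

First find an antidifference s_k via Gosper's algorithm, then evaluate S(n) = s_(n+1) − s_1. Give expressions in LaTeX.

S(n) = n \left(- 3 n^{4} - 11 n^{3} - 13 n^{2} - 5 n + 1\right)

t_(k+1)/t_k = (15*k**4 + 74*k**3 + 135*k**2 + 108*k + 31)/(15*k**4 + 14*k**3 + 3*k**2 - 1).
Gosper form: A/B · C(k+1)/C(k) with A=1, B=1, C=k**4 + 14*k**3/15 + k**2/5 - 1/15.
Set up (1)·f(k+1) − (1)·f(k) − (k**4 + 14*k**3/15 + k**2/5 - 1/15) = 0.
From deg A=0, deg B=0, deg C=4: d=5.
Coefficient equations give f(k) = k*(3*k**4 - 4*k**3 - k**2 + 2*k - 1)/15.
R(k) = B(k−1)·f(k)/C(k) = k*(3*k**4 - 4*k**3 - k**2 + 2*k - 1)/(15*k**4 + 14*k**3 + 3*k**2 - 1); s_k = R·t_k = k*(-3*k**4 + 4*k**3 + k**2 - 2*k + 1).
Δs = -15*k**4 - 14*k**3 - 3*k**2 + 1, as required.
Σ_(k=1)^n t_k = s_(n+1) − s_(1) = (-3*n**5 - 11*n**4 - 13*n**3 - 5*n**2 + n + 1) − (1), i.e. n*(-3*n**4 - 11*n**3 - 13*n**2 - 5*n + 1).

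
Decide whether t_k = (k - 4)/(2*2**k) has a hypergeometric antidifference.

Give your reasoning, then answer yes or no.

Compute t_(k+1)/t_k: get (k - 3)/(2*(k - 4)).
Take A(k)=1/2, B(k)=1, C(k)=k - 4.
Key eq: (1/2)·f(k+1) = (1)·f(k) + (k - 4).
From deg A=0, deg B=0, deg C=1: d=1.
A polynomial solution: f(k) = -2*(k - 3).
Certificate R = B(k−1)f/C = -2*(k - 3)/(k - 4) gives s_k = (3 - k)/2**k.
s_(k+1) − s_k = (k - 4)/(2*2**k) = t_k.

Yes. s_k = (3 - k)/2**k.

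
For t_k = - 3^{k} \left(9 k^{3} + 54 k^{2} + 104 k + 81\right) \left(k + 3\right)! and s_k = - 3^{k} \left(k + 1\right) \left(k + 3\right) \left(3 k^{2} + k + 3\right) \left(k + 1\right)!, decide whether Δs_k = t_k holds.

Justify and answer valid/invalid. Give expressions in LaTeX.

s_(k+1) = -3**(k + 1)*(k + 2)*(k + 4)*(3*k**2 + 7*k + 7)*factorial(k + 2)
s_(k+1) − s_k = -3**k*(9*k**5 + 90*k**4 + 356*k**3 + 716*k**2 + 741*k + 327)*factorial(k + 1)
(s_(k+1) − s_k) − t_k = 3**k*(9*k**4 + 72*k**3 + 209*k**2 + 288*k + 159)*factorial(k + 1)

Invalid: residual 3^{k} \left(9 k^{4} + 72 k^{3} + 209 k^{2} + 288 k + 159\right) \left(k + 1\right)! ≠ 0.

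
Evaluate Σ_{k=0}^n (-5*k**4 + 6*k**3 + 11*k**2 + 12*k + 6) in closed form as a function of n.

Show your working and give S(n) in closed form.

The ratio is (5*k**4 + 14*k**3 + k**2 - 32*k - 30)/(5*k**4 - 6*k**3 - 11*k**2 - 12*k - 6).
Normal form (A,B,C) = (1, 1, k**4 - 6*k**3/5 - 11*k**2/5 - 12*k/5 - 6/5).
f must satisfy (1)·f(k+1) − (1)·f(k) = k**4 - 6*k**3/5 - 11*k**2/5 - 12*k/5 - 6/5.
d = 5 from the (0,0,4) case.
Solve for f: f(k) = k*(k**4 - 4*k**3 + k**2 - 2*k - 2)/5 (degree 5 ≤ 5).
R(k) = B(k−1)·f(k)/C(k) = k*(k**4 - 4*k**3 + k**2 - 2*k - 2)/(5*k**4 - 6*k**3 - 11*k**2 - 12*k - 6); s_k = R·t_k = k*(-k**4 + 4*k**3 - k**2 + 2*k + 2).
Verify: -5*k**4 + 6*k**3 + 11*k**2 + 12*k + 6 matches t_k.
s_(n+1) = -n**5 - n**4 + 5*n**3 + 13*n**2 + 14*n + 6 and s_(0) = 0, so S(n) = -n**5 - n**4 + 5*n**3 + 13*n**2 + 14*n + 6.

S(n) = -n**5 - n**4 + 5*n**3 + 13*n**2 + 14*n + 6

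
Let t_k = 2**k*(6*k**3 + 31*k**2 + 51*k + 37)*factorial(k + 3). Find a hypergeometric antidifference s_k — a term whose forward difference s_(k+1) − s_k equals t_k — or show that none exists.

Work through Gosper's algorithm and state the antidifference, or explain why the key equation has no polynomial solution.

Step 1: r(k) = 2*(6*k**4 + 73*k**3 + 327*k**2 + 649*k + 500)/(6*k**3 + 31*k**2 + 51*k + 37).
Take A(k)=2*k + 8, B(k)=1, C(k)=k**3 + 31*k**2/6 + 17*k/2 + 37/6.
Key eq: (2*k + 8)·f(k+1) = (1)·f(k) + (k**3 + 31*k**2/6 + 17*k/2 + 37/6).
d = 2 from the (1,0,3) case.
A polynomial solution: f(k) = (3*k**2 - k + 3)/6.
Certificate R = B(k−1)f/C = (3*k**2 - k + 3)/(6*k**3 + 31*k**2 + 51*k + 37) gives s_k = 2**k*(3*k**2 - k + 3)*factorial(k + 3).
s_(k+1) − s_k = 2**k*(6*k**3 + 31*k**2 + 51*k + 37)*factorial(k + 3) = t_k.

s_k = 2**k*(3*k**2 - k + 3)*factorial(k + 3)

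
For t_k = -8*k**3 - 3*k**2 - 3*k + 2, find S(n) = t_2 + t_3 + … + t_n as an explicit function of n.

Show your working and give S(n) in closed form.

The ratio is (8*k**3 + 27*k**2 + 33*k + 12)/(8*k**3 + 3*k**2 + 3*k - 2).
Factor: A=1; B=1; C=k**3 + 3*k**2/8 + 3*k/8 - 1/4.
Need (1)·f(k+1) − (1)·f(k) = k**3 + 3*k**2/8 + 3*k/8 - 1/4.
Degrees (0,0,3) ⇒ d ≤ 4.
Solve for f: f(k) = k*(2*k - 3)*(k**2 + 1)/8 (degree 4 ≤ 4).
Certificate R = B(k−1)f/C = k*(2*k - 3)*(k**2 + 1)/(8*k**3 + 3*k**2 + 3*k - 2) gives s_k = k*(-2*k**3 + 3*k**2 - 2*k + 3).
Δs = -8*k**3 - 3*k**2 - 3*k + 2, as required.
s_(n+1) = -2*n**4 - 5*n**3 - 5*n**2 + 2 and s_(2) = -10, so S(n) = -2*n**4 - 5*n**3 - 5*n**2 + 12.

S(n) = -2*n**4 - 5*n**3 - 5*n**2 + 12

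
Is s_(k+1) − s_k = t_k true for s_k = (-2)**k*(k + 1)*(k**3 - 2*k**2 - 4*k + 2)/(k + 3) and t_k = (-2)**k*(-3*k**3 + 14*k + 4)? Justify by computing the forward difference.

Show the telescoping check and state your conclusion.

Invalid: residual (-2)**(k + 1)*(-3*k**4 - 10*k**3 + 16*k**2 + 50*k + 10)/(k**2 + 7*k + 12) ≠ 0.

s_(k+1) = (-2)**(k + 1)*(k**4 + 3*k**3 - 3*k**2 - 13*k - 6)/(k + 4)
s_(k+1) − s_k = (-2)**k*(-3*k**5 - 15*k**4 - 2*k**3 + 70*k**2 + 96*k + 28)/(k**2 + 7*k + 12)
(s_(k+1) − s_k) − t_k = (-2)**(k + 1)*(-3*k**4 - 10*k**3 + 16*k**2 + 50*k + 10)/(k**2 + 7*k + 12)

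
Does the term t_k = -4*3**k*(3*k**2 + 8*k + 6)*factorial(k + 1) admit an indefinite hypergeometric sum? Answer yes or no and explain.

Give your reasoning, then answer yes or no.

Compute t_(k+1)/t_k: get 3*(3*k**3 + 20*k**2 + 45*k + 34)/(3*k**2 + 8*k + 6).
A = 3*k + 6, B = 1, C = k**2 + 8*k/3 + 2.
Solve (3*k + 6)·f(k+1) − (1)·f(k) = k**2 + 8*k/3 + 2.
d = 1 from the (1,0,2) case.
Match coefficients ⇒ f(k) = k/3.
Then R = B(k−1)f/C = k/(3*k**2 + 8*k + 6), so s_k = R(k)·t_k = -4*3**k*k*factorial(k + 1).
Verify: -4*3**k*(3*k**2 + 8*k + 6)*factorial(k + 1) matches t_k.

Yes. s_k = -4*3**k*k*factorial(k + 1).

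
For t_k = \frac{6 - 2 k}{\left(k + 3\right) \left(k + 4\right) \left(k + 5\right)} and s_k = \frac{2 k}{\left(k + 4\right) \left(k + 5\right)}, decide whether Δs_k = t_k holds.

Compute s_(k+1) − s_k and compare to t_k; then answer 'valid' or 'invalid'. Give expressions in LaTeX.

Invalid: residual \frac{4 \left(2 k - 3\right)}{k^{4} + 18 k^{3} + 119 k^{2} + 342 k + 360} ≠ 0.

s_(k+1) = 2*(k + 1)/((k + 5)*(k + 6))
s_(k+1) − s_k = 2*(4 - k)/(k**3 + 15*k**2 + 74*k + 120)
(s_(k+1) − s_k) − t_k = 4*(2*k - 3)/(k**4 + 18*k**3 + 119*k**2 + 342*k + 360)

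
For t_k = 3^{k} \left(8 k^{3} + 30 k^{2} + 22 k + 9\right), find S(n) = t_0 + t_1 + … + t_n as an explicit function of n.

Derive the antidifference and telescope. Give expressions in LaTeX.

S(n) = 3^{n + 1} \left(4 n^{3} + 9 n^{2} + 8 n + 3\right)

Step 1: r(k) = 3*(8*k**3 + 54*k**2 + 106*k + 69)/(8*k**3 + 30*k**2 + 22*k + 9).
Take A(k)=3, B(k)=1, C(k)=k**3 + 15*k**2/4 + 11*k/4 + 9/8.
Solve (3)·f(k+1) − (1)·f(k) = k**3 + 15*k**2/4 + 11*k/4 + 9/8.
From deg A=0, deg B=0, deg C=3: d=3.
Solving with deg f ≤ 3: f(k) = k*(4*k**2 - 3*k + 2)/8.
R(k) = B(k−1)·f(k)/C(k) = k*(4*k**2 - 3*k + 2)/(8*k**3 + 30*k**2 + 22*k + 9); s_k = R·t_k = 3**k*k*(4*k**2 - 3*k + 2).
Verify: 3**k*(8*k**3 + 30*k**2 + 22*k + 9) matches t_k.
Telescope: S(n) = s_(n+1) − s_(0) = 3**(n + 1)*(4*n**3 + 9*n**2 + 8*n + 3) − (0) = 3**(n + 1)*(4*n**3 + 9*n**2 + 8*n + 3).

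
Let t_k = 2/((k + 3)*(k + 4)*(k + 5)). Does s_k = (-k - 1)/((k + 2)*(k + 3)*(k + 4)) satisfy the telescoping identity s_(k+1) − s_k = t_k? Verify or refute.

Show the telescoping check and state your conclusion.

Invalid: residual -3/(k**4 + 14*k**3 + 71*k**2 + 154*k + 120) ≠ 0.

s_(k+1) = (-k - 2)/((k + 3)*(k + 4)*(k + 5))
s_(k+1) − s_k = (2*k + 1)/(k**4 + 14*k**3 + 71*k**2 + 154*k + 120)
(s_(k+1) − s_k) − t_k = -3/(k**4 + 14*k**3 + 71*k**2 + 154*k + 120)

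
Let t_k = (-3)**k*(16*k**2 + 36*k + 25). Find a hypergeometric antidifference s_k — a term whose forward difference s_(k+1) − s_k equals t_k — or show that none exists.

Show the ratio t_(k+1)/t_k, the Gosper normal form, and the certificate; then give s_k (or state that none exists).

Ratio r(k) = 3*(-16*k**2 - 68*k - 77)/(16*k**2 + 36*k + 25).
Take A(k)=-3, B(k)=1, C(k)=k**2 + 9*k/4 + 25/16.
Solve (-3)·f(k+1) − (1)·f(k) = k**2 + 9*k/4 + 25/16.
d = 2 from the (0,0,2) case.
Coefficient equations give f(k) = -(4*k**2 + 3*k + 1)/16.
R(k) = B(k−1)·f(k)/C(k) = -(4*k**2 + 3*k + 1)/(16*k**2 + 36*k + 25); s_k = R·t_k = (-3)**k*(-4*k**2 - 3*k - 1).
Δs = (-3)**k*(16*k**2 + 36*k + 25), as required.

s_k = (-3)**k*(-4*k**2 - 3*k - 1)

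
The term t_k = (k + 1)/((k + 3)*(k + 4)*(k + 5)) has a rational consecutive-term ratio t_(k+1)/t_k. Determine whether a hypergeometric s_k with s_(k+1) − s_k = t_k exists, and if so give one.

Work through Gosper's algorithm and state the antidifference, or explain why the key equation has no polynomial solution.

Step 1: r(k) = (k + 2)*(k + 3)/((k + 1)*(k + 6)).
So A=k + 3 and B=k + 6, with C=k + 1.
Key eq: (k + 3)·f(k+1) = (k + 5)·f(k) + (k + 1).
From deg A=1, deg B=1, deg C=1: d=2.
Coefficient equations give f(k) = k*(k + 1)/6.
Certificate R = B(k−1)f/C = k*(k + 5)/6 gives s_k = k*(k + 1)/(6*(k + 3)*(k + 4)).
Check: Δs_k = (k + 1)/(k**3 + 12*k**2 + 47*k + 60). ✓

s_k = k*(k + 1)/(6*(k + 3)*(k + 4))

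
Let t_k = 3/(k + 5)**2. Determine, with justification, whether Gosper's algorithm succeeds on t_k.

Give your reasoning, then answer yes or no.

r(k) = (k + 5)**2/(k + 6)**2 after simplifying.
Gosper form: A/B · C(k+1)/C(k) with A=k**2 + 10*k + 25, B=k**2 + 12*k + 36, C=1.
Need (k**2 + 10*k + 25)·f(k+1) − (k**2 + 10*k + 25)·f(k) = 1.
Degrees (2,2,0) ⇒ d ≤ 0.
Write f(k) = c0. Then LHS − RHS = -1, requiring -1 = 0: contradictory. No certificate.

No — key equation has no polynomial f.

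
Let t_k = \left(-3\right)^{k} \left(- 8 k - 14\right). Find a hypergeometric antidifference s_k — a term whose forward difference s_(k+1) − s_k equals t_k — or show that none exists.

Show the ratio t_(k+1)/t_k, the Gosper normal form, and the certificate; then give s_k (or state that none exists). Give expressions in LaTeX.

t_(k+1)/t_k = 3*(-4*k - 11)/(4*k + 7).
A = -3, B = 1, C = k + 7/4.
Solve (-3)·f(k+1) − (1)·f(k) = k + 7/4.
Bound: deg f ≤ 1.
Match coefficients ⇒ f(k) = -(k + 1)/4.
Certificate R = B(k−1)f/C = -(k + 1)/(4*k + 7) gives s_k = 2*(-3)**k*(k + 1).
Check: Δs_k = (-3)**k*(-8*k - 14). ✓

s_k = 2 \left(-3\right)^{k} \left(k + 1\right)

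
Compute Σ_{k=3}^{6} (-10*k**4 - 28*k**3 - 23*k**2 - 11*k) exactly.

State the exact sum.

Step 1: r(k) = (10*k**4 + 68*k**3 + 167*k**2 + 181*k + 72)/(k*(10*k**3 + 28*k**2 + 23*k + 11)).
So A=1 and B=1, with C=k**4 + 14*k**3/5 + 23*k**2/10 + 11*k/10.
Need (1)·f(k+1) − (1)·f(k) = k**4 + 14*k**3/5 + 23*k**2/10 + 11*k/10.
deg f ≤ 5 (via 0,0,4).
Match coefficients ⇒ f(k) = k*(k - 1)*(k + 2)*(2*k**2 + 1)/10.
Certificate R = B(k−1)f/C = (k - 1)*(k + 2)*(2*k**2 + 1)/(10*k**3 + 28*k**2 + 23*k + 11) gives s_k = k*(-2*k**4 - 2*k**3 + 3*k**2 - k + 2).
Δs = k*(-10*k**3 - 28*k**2 - 23*k - 11), as required.
Telescoping: Σ = s_(7) − s_(3) = -37422 − (-570) = -36852.

Σ = -36852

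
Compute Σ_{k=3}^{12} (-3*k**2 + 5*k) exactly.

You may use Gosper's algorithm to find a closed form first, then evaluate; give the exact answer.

Σ = -1560

Ratio r(k) = (3*k**2 + k - 2)/(k*(3*k - 5)).
Factor: A=1; B=1; C=k**2 - 5*k/3.
f must satisfy (1)·f(k+1) − (1)·f(k) = k**2 - 5*k/3.
Degrees (0,0,2) ⇒ d ≤ 3.
Solve for f: f(k) = k*(k - 3)*(k - 1)/3 (degree 3 ≤ 3).
Get s_k = R·t_k = k*(-k**2 + 4*k - 3) with R(k) = B(k−1)f(k)/C(k) = (k - 3)*(k - 1)/(3*k - 5).
Δs = k*(5 - 3*k), as required.
Σ_(k=3)^(12) t_k = s_(13) − s_(3) = -1560 − (0) = -1560.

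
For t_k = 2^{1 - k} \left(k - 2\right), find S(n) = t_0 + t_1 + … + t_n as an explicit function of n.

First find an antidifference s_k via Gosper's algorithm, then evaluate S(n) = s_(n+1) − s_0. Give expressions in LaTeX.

S(n) = -4 - 2 \cdot 2^{- n} n

Step 1: r(k) = (k - 1)/(2*(k - 2)).
Take A(k)=1/2, B(k)=1, C(k)=k - 2.
Key eq: (1/2)·f(k+1) = (1)·f(k) + (k - 2).
Degrees (0,0,1) ⇒ d ≤ 1.
Coefficient equations give f(k) = -2*(k - 1).
R(k) = B(k−1)·f(k)/C(k) = -2*(k - 1)/(k - 2); s_k = R·t_k = 2**(2 - k)*(1 - k).
s_(k+1) − s_k = 2**(1 - k)*(k - 2) = t_k.
Evaluate: s_(n+1) = -2**(1 - n)*n; subtract s_(0) = 4 ⇒ S(n) = -4 - 2*n/2**n.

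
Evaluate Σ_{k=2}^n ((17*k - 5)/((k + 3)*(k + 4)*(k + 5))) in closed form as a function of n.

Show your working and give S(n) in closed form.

S(n) = (19*n**2 + n - 20)/(10*(n**2 + 9*n + 20))

The ratio is (k + 3)*(17*k + 12)/((k + 6)*(17*k - 5)).
So A=k + 3 and B=k + 6, with C=k - 5/17.
Need (k + 3)·f(k+1) − (k + 5)·f(k) = k - 5/17.
From deg A=1, deg B=1, deg C=1: d=2.
Solve for f: f(k) = k*(23*k - 43)/204 (degree 2 ≤ 2).
Certificate R = B(k−1)f/C = k*(k + 5)*(23*k - 43)/(12*(17*k - 5)) gives s_k = k*(23*k - 43)/(12*(k + 3)*(k + 4)).
Verify: (17*k - 5)/(k**3 + 12*k**2 + 47*k + 60) matches t_k.
Evaluate: s_(n+1) = (23*n**2 + 3*n - 20)/(12*(n**2 + 9*n + 20)); subtract s_(2) = 1/60 ⇒ S(n) = (19*n**2 + n - 20)/(10*(n**2 + 9*n + 20)).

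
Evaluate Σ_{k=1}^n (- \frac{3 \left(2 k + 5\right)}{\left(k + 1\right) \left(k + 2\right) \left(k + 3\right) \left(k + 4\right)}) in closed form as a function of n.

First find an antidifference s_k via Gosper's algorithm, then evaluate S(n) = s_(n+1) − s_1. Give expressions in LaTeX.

S(n) = \frac{3 n \left(- n - 6\right)}{8 \left(n^{2} + 6 n + 8\right)}

Ratio r(k) = (k + 1)*(2*k + 7)/((k + 5)*(2*k + 5)).
A = k + 1, B = k + 5, C = k + 5/2.
Solve (k + 1)·f(k+1) − (k + 4)·f(k) = k + 5/2.
From deg A=1, deg B=1, deg C=1: d=3.
A polynomial solution: f(k) = k*(k + 2)*(k + 4)/6.
So s_k = (B(k−1)f/C)·t_k = (k*(k + 2)*(k + 4)**2/(3*(2*k + 5)))·t_k = k*(-k - 4)/(k**2 + 4*k + 3).
Δs = 3*(-2*k - 5)/(k**4 + 10*k**3 + 35*k**2 + 50*k + 24), as required.
Evaluate: s_(n+1) = (-n**2 - 6*n - 5)/(n**2 + 6*n + 8); subtract s_(1) = -5/8 ⇒ S(n) = 3*n*(-n - 6)/(8*(n**2 + 6*n + 8)).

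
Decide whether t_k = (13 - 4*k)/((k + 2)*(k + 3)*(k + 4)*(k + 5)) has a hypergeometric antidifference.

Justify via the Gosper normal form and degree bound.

t_(k+1)/t_k = (k + 2)*(4*k - 9)/((k + 6)*(4*k - 13)).
Normal form (A,B,C) = (k + 2, k + 6, k - 13/4).
f must satisfy (k + 2)·f(k+1) − (k + 5)·f(k) = k - 13/4.
From deg A=1, deg B=1, deg C=1: d=3.
Solving with deg f ≤ 3: f(k) = -k*(k**2 + 9*k + 42)/32.
R(k) = B(k−1)·f(k)/C(k) = -k*(k + 5)*(k**2 + 9*k + 42)/(8*(4*k - 13)); s_k = R·t_k = k*(k**2 + 9*k + 42)/(8*(k + 2)*(k + 3)*(k + 4)).
Verify: (13 - 4*k)/(k**4 + 14*k**3 + 71*k**2 + 154*k + 120) matches t_k.

Yes. s_k = k*(k**2 + 9*k + 42)/(8*(k + 2)*(k + 3)*(k + 4)).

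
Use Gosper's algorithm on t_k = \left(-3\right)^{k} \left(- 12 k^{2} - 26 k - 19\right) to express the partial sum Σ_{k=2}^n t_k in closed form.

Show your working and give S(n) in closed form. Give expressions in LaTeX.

Compute t_(k+1)/t_k: get 3*(-12*k**2 - 50*k - 57)/(12*k**2 + 26*k + 19).
Take A(k)=-3, B(k)=1, C(k)=k**2 + 13*k/6 + 19/12.
f must satisfy (-3)·f(k+1) − (1)·f(k) = k**2 + 13*k/6 + 19/12.
deg f ≤ 2 (via 0,0,2).
Solve for f: f(k) = -(3*k**2 + 2*k + 1)/12 (degree 2 ≤ 2).
Get s_k = R·t_k = (-3)**k*(3*k**2 + 2*k + 1) with R(k) = B(k−1)f(k)/C(k) = -(3*k**2 + 2*k + 1)/(12*k**2 + 26*k + 19).
s_(k+1) − s_k = (-3)**k*(-12*k**2 - 26*k - 19) = t_k.
Evaluate: s_(n+1) = (-3)**(n + 1)*(3*n**2 + 8*n + 6); subtract s_(2) = 153 ⇒ S(n) = -9*(-3)**n*n**2 - 24*(-3)**n*n - 18*(-3)**n - 153.

S(n) = - 9 \left(-3\right)^{n} n^{2} - 24 \left(-3\right)^{n} n - 18 \left(-3\right)^{n} - 153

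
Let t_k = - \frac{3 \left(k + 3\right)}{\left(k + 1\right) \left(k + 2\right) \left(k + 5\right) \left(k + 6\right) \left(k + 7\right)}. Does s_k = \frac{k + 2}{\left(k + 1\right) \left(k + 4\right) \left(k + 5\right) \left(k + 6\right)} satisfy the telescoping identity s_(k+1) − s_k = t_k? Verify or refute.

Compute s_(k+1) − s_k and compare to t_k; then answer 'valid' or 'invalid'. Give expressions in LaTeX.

s_(k+1) = (k + 3)/((k + 2)*(k + 5)*(k + 6)*(k + 7))
s_(k+1) − s_k = ((k + 1)*(k + 3)*(k + 4) - (k + 2)**2*(k + 7))/((k + 1)*(k + 2)*(k + 4)*(k + 5)*(k + 6)*(k + 7))
(s_(k+1) − s_k) − t_k = 4*(2*k + 5)/(k**6 + 25*k**5 + 247*k**4 + 1219*k**3 + 3112*k**2 + 3796*k + 1680)

Invalid: residual \frac{4 \left(2 k + 5\right)}{k^{6} + 25 k^{5} + 247 k^{4} + 1219 k^{3} + 3112 k^{2} + 3796 k + 1680} ≠ 0.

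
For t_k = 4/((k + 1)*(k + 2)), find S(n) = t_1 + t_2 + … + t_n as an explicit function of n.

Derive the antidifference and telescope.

S(n) = 2*n/(n + 2)

r(k) = (k + 1)/(k + 3) after simplifying.
Normal form (A,B,C) = (k + 1, k + 3, 1).
Solve (k + 1)·f(k+1) − (k + 2)·f(k) = 1.
Bound: deg f ≤ 1.
Coefficient equations give f(k) = k.
Then R = B(k−1)f/C = k*(k + 2), so s_k = R(k)·t_k = 4*k/(k + 1).
Verify: 4/(k**2 + 3*k + 2) matches t_k.
Telescope: S(n) = s_(n+1) − s_(1) = 4*(n + 1)/(n + 2) − (2) = 2*n/(n + 2).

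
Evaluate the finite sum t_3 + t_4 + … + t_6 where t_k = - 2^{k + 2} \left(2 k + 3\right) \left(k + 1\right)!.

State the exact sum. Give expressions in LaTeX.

Σ = -20643072

r(k) = 2*(k + 2)*(2*k + 5)/(2*k + 3) after simplifying.
Gosper form: A/B · C(k+1)/C(k) with A=2*k + 4, B=1, C=k + 3/2.
f must satisfy (2*k + 4)·f(k+1) − (1)·f(k) = k + 3/2.
deg f ≤ 0 (via 1,0,1).
A polynomial solution: f(k) = 1/2.
R(k) = B(k−1)·f(k)/C(k) = 1/(2*k + 3); s_k = R·t_k = -2**(k + 2)*factorial(k + 1).
Δs = -2**(k + 2)*(2*k + 3)*factorial(k + 1), as required.
Evaluate s at k=7 and k=3: -20643840 and -768; difference -20643072.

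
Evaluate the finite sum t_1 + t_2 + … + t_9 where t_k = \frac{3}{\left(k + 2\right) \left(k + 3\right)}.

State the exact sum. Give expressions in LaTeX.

t_(k+1)/t_k = (k + 2)/(k + 4).
Gosper form: A/B · C(k+1)/C(k) with A=k + 2, B=k + 4, C=1.
Need (k + 2)·f(k+1) − (k + 3)·f(k) = 1.
deg f ≤ 1 (via 1,1,0).
Coefficient equations give f(k) = k/2.
Get s_k = R·t_k = 3*k/(2*(k + 2)) with R(k) = B(k−1)f(k)/C(k) = k*(k + 3)/2.
Δs = 3/(k**2 + 5*k + 6), as required.
Sum = s_(10) − s_(1); s_(10) = 5/4, s_(1) = 1/2 ⇒ 3/4.

Σ = 3/4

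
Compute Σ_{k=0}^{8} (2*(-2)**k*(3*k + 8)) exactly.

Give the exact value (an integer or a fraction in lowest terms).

r(k) = 2*(-3*k - 11)/(3*k + 8) after simplifying.
Normal form (A,B,C) = (-2, 1, k + 8/3).
Need (-2)·f(k+1) − (1)·f(k) = k + 8/3.
Degrees (0,0,1) ⇒ d ≤ 1.
Match coefficients ⇒ f(k) = -(k + 2)/3.
Then R = B(k−1)f/C = -(k + 2)/(3*k + 8), so s_k = R(k)·t_k = (-2)**(k + 1)*(k + 2).
Δs = 2*(-2)**k*(3*k + 8), as required.
Σ_(k=0)^(8) t_k = s_(9) − s_(0) = 11264 − (-4) = 11268.

Σ = 11268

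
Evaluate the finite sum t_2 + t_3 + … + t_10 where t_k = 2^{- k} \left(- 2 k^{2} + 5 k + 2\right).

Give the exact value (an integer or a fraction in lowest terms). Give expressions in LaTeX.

Ratio r(k) = (2*k**2 - k - 5)/(2*(2*k**2 - 5*k - 2)).
Gosper form: A/B · C(k+1)/C(k) with A=1/2, B=1, C=k**2 - 5*k/2 - 1.
Set up (1/2)·f(k+1) − (1)·f(k) − (k**2 - 5*k/2 - 1) = 0.
Bound: deg f ≤ 2.
Solve for f: f(k) = -(k - 1)*(2*k + 1) (degree 2 ≤ 2).
R(k) = B(k−1)·f(k)/C(k) = -2*(k - 1)*(2*k + 1)/(2*k**2 - 5*k - 2); s_k = R·t_k = 2**(1 - k)*(2*k**2 - k - 1).
Check: Δs_k = (-2*k**2 + 5*k + 2)/2**k. ✓
Telescoping: Σ = s_(11) − s_(2) = 115/512 − (5/2) = -1165/512.

Σ = -1165/512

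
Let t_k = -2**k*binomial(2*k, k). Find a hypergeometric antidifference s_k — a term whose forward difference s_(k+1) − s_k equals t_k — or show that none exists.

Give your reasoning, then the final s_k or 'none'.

none — t_k is not Gosper-summable

t_(k+1)/t_k = 4*(2*k + 1)/(k + 1).
So A=8*k + 4 and B=k + 1, with C=1.
Set up (8*k + 4)·f(k+1) − (k)·f(k) − (1) = 0.
From deg A=1, deg B=1, deg C=0: d=-1.
Negative degree bound (-1): no f exists, t_k not Gosper-summable.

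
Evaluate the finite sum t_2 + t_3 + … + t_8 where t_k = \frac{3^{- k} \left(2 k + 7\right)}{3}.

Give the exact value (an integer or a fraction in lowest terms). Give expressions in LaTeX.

Compute t_(k+1)/t_k: get (2*k + 9)/(3*(2*k + 7)).
A = 1/3, B = 1, C = k + 7/2.
Set up (1/3)·f(k+1) − (1)·f(k) − (k + 7/2) = 0.
d = 1 from the (0,0,1) case.
A polynomial solution: f(k) = -3*(k + 4)/2.
Then R = B(k−1)f/C = -3*(k + 4)/(2*k + 7), so s_k = R(k)·t_k = (-k - 4)/3**k.
Δs = (2*k + 7)/(3*3**k), as required.
Evaluate s at k=9 and k=2: -13/19683 and -2/3; difference 13109/19683.

Σ = 13109/19683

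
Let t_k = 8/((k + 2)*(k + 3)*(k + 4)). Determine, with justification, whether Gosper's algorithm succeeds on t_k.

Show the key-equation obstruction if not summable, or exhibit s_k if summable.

Ratio r(k) = (k + 2)/(k + 5).
A = k + 2, B = k + 5, C = 1.
Set up (k + 2)·f(k+1) − (k + 4)·f(k) − (1) = 0.
Degrees (1,1,0) ⇒ d ≤ 2.
Match coefficients ⇒ f(k) = k*(k + 5)/12.
So s_k = (B(k−1)f/C)·t_k = (k*(k + 4)*(k + 5)/12)·t_k = 2*k*(k + 5)/(3*(k + 2)*(k + 3)).
Δs = 8/(k**3 + 9*k**2 + 26*k + 24), as required.

Yes. s_k = 2*k*(k + 5)/(3*(k + 2)*(k + 3)).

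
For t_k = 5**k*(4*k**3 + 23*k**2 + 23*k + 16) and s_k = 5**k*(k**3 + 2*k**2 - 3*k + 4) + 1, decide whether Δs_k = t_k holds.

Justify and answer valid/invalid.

Valid — Δs_k = t_k.

s_(k+1) = 5**(k + 1)*(-3*k + (k + 1)**3 + 2*(k + 1)**2 + 1) + 1
s_(k+1) − s_k = 5**k*(4*k**3 + 23*k**2 + 23*k + 16)
(s_(k+1) − s_k) − t_k = 0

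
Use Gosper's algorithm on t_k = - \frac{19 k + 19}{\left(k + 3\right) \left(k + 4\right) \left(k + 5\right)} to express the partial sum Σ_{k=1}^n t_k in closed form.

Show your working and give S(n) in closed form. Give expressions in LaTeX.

The ratio is (k + 2)*(k + 3)/((k + 1)*(k + 6)).
So A=k + 3 and B=k + 6, with C=k + 1.
Need (k + 3)·f(k+1) − (k + 5)·f(k) = k + 1.
From deg A=1, deg B=1, deg C=1: d=2.
Solving with deg f ≤ 2: f(k) = k*(k + 1)/6.
R(k) = B(k−1)·f(k)/C(k) = k*(k + 5)/6; s_k = R·t_k = -19*k*(k + 1)/(6*(k + 3)*(k + 4)).
Δs = 19*(-k - 1)/(k**3 + 12*k**2 + 47*k + 60), as required.
Telescope: S(n) = s_(n+1) − s_(1) = 19*(-n**2 - 3*n - 2)/(6*(n**2 + 9*n + 20)) − (-19/60) = 19*n*(-3*n - 7)/(20*(n**2 + 9*n + 20)).

S(n) = \frac{19 n \left(- 3 n - 7\right)}{20 \left(n^{2} + 9 n + 20\right)}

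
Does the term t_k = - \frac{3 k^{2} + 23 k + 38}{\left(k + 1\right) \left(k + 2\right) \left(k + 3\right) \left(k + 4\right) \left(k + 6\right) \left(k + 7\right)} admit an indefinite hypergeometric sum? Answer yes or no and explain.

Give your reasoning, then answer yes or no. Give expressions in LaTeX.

Yes. s_k = \frac{k \left(- k^{2} - 10 k - 27\right)}{18 \left(k^{3} + 10 k^{2} + 27 k + 18\right)}.

r(k) = (k + 1)*(k + 6)*(23*k + 3*(k + 1)**2 + 61)/((k + 5)*(k + 8)*(3*k**2 + 23*k + 38)) after simplifying.
Gosper form: A/B · C(k+1)/C(k) with A=k + 1, B=k + 8, C=k**3 + 38*k**2/3 + 51*k + 190/3.
Key eq: (k + 1)·f(k+1) = (k + 7)·f(k) + (k**3 + 38*k**2/3 + 51*k + 190/3).
From deg A=1, deg B=1, deg C=3: d=6.
Coefficient equations give f(k) = k*(k + 2)*(k + 4)*(k + 5)*(k**2 + 10*k + 27)/54.
Get s_k = R·t_k = k*(-k**2 - 10*k - 27)/(18*(k**3 + 10*k**2 + 27*k + 18)) with R(k) = B(k−1)f(k)/C(k) = k*(k + 2)*(k + 4)*(k + 7)*(k**2 + 10*k + 27)/(18*(3*k**2 + 23*k + 38)).
Δs = (-3*k**2 - 23*k - 38)/(k**6 + 23*k**5 + 207*k**4 + 925*k**3 + 2144*k**2 + 2412*k + 1008), as required.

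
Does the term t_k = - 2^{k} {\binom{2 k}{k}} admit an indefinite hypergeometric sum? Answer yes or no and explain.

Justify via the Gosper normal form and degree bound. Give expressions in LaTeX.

No; the degree bound rules out any f.

r(k) = 4*(2*k + 1)/(k + 1) after simplifying.
Take A(k)=8*k + 4, B(k)=k + 1, C(k)=1.
Key eq: (8*k + 4)·f(k+1) = (k)·f(k) + (1).
deg f ≤ -1 (via 1,1,0).
d = -1 < 0 ⇒ no nonzero polynomial f; not summable.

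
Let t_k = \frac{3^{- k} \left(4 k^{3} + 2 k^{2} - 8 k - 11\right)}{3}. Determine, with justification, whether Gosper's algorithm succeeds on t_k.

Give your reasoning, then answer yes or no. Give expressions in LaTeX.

Yes. s_k = 3^{- k} \left(- 2 k^{3} - 4 k^{2} - 3 k + 1\right).

Compute t_(k+1)/t_k: get (4*k**3 + 14*k**2 + 8*k - 13)/(3*(4*k**3 + 2*k**2 - 8*k - 11)).
Take A(k)=1/3, B(k)=1, C(k)=k**3 + k**2/2 - 2*k - 11/4.
Solve (1/3)·f(k+1) − (1)·f(k) = k**3 + k**2/2 - 2*k - 11/4.
d = 3 from the (0,0,3) case.
Match coefficients ⇒ f(k) = -3*(2*k**3 + 4*k**2 + 3*k - 1)/4.
So s_k = (B(k−1)f/C)·t_k = (-3*(2*k**3 + 4*k**2 + 3*k - 1)/(4*k**3 + 2*k**2 - 8*k - 11))·t_k = (-2*k**3 - 4*k**2 - 3*k + 1)/3**k.
Check: Δs_k = (4*k**3 + 2*k**2 - 8*k - 11)/(3*3**k). ✓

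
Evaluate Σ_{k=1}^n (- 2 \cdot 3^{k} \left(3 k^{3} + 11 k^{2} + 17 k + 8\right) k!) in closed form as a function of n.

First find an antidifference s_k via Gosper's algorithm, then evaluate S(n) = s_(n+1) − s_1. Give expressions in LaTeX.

S(n) = - 6 \cdot 3^{n} n^{3} n! - 24 \cdot 3^{n} n^{2} n! - 36 \cdot 3^{n} n n! - 18 \cdot 3^{n} n! + 18

Step 1: r(k) = 3*(3*k**4 + 23*k**3 + 68*k**2 + 87*k + 39)/(3*k**3 + 11*k**2 + 17*k + 8).
So A=3*k + 3 and B=1, with C=k**3 + 11*k**2/3 + 17*k/3 + 8/3.
Solve (3*k + 3)·f(k+1) − (1)·f(k) = k**3 + 11*k**2/3 + 17*k/3 + 8/3.
Degrees (1,0,3) ⇒ d ≤ 2.
Solve for f: f(k) = (k**2 + k + 1)/3 (degree 2 ≤ 2).
Get s_k = R·t_k = -2*3**k*(k**2 + k + 1)*factorial(k) with R(k) = B(k−1)f(k)/C(k) = (k**2 + k + 1)/(3*k**3 + 11*k**2 + 17*k + 8).
Check: Δs_k = -2*3**k*(3*k**3 + 11*k**2 + 17*k + 8)*factorial(k). ✓
Telescope: S(n) = s_(n+1) − s_(1) = -6*3**n*(n**2 + 3*n + 3)*factorial(n + 1) − (-18) = -6*3**n*n**3*factorial(n) - 24*3**n*n**2*factorial(n) - 36*3**n*n*factorial(n) - 18*3**n*factorial(n) + 18.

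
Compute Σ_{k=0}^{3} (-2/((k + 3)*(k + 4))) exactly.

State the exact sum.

Compute t_(k+1)/t_k: get (k + 3)/(k + 5).
Gosper form: A/B · C(k+1)/C(k) with A=k + 3, B=k + 5, C=1.
f must satisfy (k + 3)·f(k+1) − (k + 4)·f(k) = 1.
From deg A=1, deg B=1, deg C=0: d=1.
A polynomial solution: f(k) = k/3.
Certificate R = B(k−1)f/C = k*(k + 4)/3 gives s_k = -2*k/(3*k + 9).
Verify: -2/(k**2 + 7*k + 12) matches t_k.
Evaluate s at k=4 and k=0: -8/21 and 0; difference -8/21.

Σ = -8/21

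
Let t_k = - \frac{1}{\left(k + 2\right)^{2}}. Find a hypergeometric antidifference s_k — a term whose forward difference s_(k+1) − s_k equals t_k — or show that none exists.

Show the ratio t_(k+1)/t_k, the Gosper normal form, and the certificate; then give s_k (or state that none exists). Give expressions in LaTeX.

no hypergeometric antidifference exists

Ratio r(k) = (k + 2)**2/(k + 3)**2.
Take A(k)=k**2 + 4*k + 4, B(k)=k**2 + 6*k + 9, C(k)=1.
f must satisfy (k**2 + 4*k + 4)·f(k+1) − (k**2 + 4*k + 4)·f(k) = 1.
d = 0 from the (2,2,0) case.
Put f(k) = c0: A·f(k+1) − B(k−1)·f(k) − C = -1; need -1 = 0 — inconsistent ⇒ no f, not summable.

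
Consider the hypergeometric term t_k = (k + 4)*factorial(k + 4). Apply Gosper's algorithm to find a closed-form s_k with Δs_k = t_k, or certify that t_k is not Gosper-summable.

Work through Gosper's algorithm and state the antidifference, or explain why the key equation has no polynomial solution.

t_(k+1)/t_k = (k + 5)**2/(k + 4).
Factor: A=k + 5; B=1; C=k + 4.
f must satisfy (k + 5)·f(k+1) − (1)·f(k) = k + 4.
From deg A=1, deg B=0, deg C=1: d=0.
Solving with deg f ≤ 0: f(k) = 1.
Get s_k = R·t_k = factorial(k + 4) with R(k) = B(k−1)f(k)/C(k) = 1/(k + 4).
s_(k+1) − s_k = (k + 4)*factorial(k + 4) = t_k.

s_k = factorial(k + 4)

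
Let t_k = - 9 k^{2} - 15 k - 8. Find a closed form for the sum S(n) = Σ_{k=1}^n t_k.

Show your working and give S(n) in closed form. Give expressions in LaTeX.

S(n) = n \left(- 3 n^{2} - 12 n - 17\right)

The ratio is (9*k**2 + 33*k + 32)/(9*k**2 + 15*k + 8).
A = 1, B = 1, C = k**2 + 5*k/3 + 8/9.
Set up (1)·f(k+1) − (1)·f(k) − (k**2 + 5*k/3 + 8/9) = 0.
d = 3 from the (0,0,2) case.
A polynomial solution: f(k) = k*(3*k**2 + 3*k + 2)/9.
Then R = B(k−1)f/C = k*(3*k**2 + 3*k + 2)/(9*k**2 + 15*k + 8), so s_k = R(k)·t_k = k*(-3*k**2 - 3*k - 2).
Verify: -9*k**2 - 15*k - 8 matches t_k.
Σ_(k=1)^n t_k = s_(n+1) − s_(1) = (-3*n**3 - 12*n**2 - 17*n - 8) − (-8), i.e. n*(-3*n**2 - 12*n - 17).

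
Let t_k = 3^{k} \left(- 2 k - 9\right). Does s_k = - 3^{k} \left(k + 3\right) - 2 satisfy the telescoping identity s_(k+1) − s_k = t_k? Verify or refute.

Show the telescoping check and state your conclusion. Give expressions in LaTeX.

s_(k+1) = -3*3**k*(k + 4) - 2
s_(k+1) − s_k = 3**k*(-2*k - 9)
(s_(k+1) − s_k) − t_k = 0

valid; difference matches t_k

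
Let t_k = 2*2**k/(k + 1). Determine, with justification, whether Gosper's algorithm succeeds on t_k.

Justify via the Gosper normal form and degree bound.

No — t_k has no hypergeometric antidifference.

r(k) = 2*(k + 1)/(k + 2) after simplifying.
So A=2*k + 2 and B=k + 2, with C=1.
f must satisfy (2*k + 2)·f(k+1) − (k + 1)·f(k) = 1.
Degrees (1,1,0) ⇒ d ≤ -1.
d = -1 < 0 ⇒ no nonzero polynomial f; not summable.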